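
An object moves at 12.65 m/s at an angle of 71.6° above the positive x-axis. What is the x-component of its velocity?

vₓ = v cos(θ) = 12.65 × cos(71.6°) = 3.99 m/s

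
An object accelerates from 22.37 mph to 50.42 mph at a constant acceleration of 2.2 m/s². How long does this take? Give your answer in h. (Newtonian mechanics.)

v₀ = 22.37 mph × 0.44704 = 10.0003 m/s
v = 50.42 mph × 0.44704 = 22.5398 m/s
t = (v - v₀) / a = (22.5398 - 10.0003) / 2.2 = 5.69977 s
t = 5.69977 s / 3600.0 = 0.001583 h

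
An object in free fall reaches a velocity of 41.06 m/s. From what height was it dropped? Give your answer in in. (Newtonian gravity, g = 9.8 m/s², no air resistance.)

h = v² / (2g) = 41.06² / (2 × 9.8) = 86.0165 m
h = 86.0165 m / 0.0254 = 3386 in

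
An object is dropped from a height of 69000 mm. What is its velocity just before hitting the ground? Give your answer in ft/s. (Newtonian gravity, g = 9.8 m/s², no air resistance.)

h = 69000 mm × 0.001 = 69.0 m
v = √(2gh) = √(2 × 9.8 × 69.0) = 36.775 m/s
v = 36.775 m/s / 0.3048 = 120.7 ft/s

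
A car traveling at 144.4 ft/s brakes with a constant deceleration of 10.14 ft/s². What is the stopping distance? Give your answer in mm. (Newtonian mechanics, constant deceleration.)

v₀ = 144.4 ft/s × 0.3048 = 44.0131 m/s
a = 10.14 ft/s² × 0.3048 = 3.09067 m/s²
d = v₀² / (2a) = 44.0131² / (2 × 3.09067) = 1937.15 / 6.18134 = 313.387 m
d = 313.387 m / 0.001 = 313400 mm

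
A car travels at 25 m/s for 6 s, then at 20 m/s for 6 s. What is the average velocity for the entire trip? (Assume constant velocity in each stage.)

d₁ = v₁t₁ = 25 × 6 = 150 m
d₂ = v₂t₂ = 20 × 6 = 120 m
d_total = 270 m, t_total = 12 s
v_avg = d_total/t_total = 270/12 = 22.5 m/s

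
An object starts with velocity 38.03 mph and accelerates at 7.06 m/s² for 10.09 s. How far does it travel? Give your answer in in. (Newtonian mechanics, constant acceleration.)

v₀ = 38.03 mph × 0.44704 = 17.0009 m/s
d = v₀ × t + ½ × a × t² = 17.0009 × 10.09 + 0.5 × 7.06 × 10.09² = 530.922 m
d = 530.922 m / 0.0254 = 20900 in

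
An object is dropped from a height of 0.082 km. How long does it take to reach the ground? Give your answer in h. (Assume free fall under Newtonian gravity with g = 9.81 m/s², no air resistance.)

h = 0.082 km × 1000.0 = 82.0 m
t = √(2h/g) = √(2 × 82.0 / 9.81) = 4.08872 s
t = 4.08872 s / 3600.0 = 0.001136 h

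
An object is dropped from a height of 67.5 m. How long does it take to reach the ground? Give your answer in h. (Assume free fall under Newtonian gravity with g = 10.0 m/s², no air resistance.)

t = √(2h/g) = √(2 × 67.5 / 10.0) = 3.67423 s
t = 3.67423 s / 3600.0 = 0.001021 h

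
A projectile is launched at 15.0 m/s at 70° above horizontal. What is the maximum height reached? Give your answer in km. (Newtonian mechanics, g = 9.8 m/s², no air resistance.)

H = v₀² × sin²(θ) / (2g) = 15.0² × sin(70°)² / (2 × 9.8) = 225.0 × 0.883022 / 19.6 = 10.1367 m
H = 10.1367 m / 1000.0 = 0.01014 km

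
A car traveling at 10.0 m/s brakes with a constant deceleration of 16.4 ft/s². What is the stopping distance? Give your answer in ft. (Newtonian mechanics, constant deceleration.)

a = 16.4 ft/s² × 0.3048 = 4.99872 m/s²
d = v₀² / (2a) = 10.0² / (2 × 4.99872) = 100.0 / 9.99744 = 10.0026 m
d = 10.0026 m / 0.3048 = 32.82 ft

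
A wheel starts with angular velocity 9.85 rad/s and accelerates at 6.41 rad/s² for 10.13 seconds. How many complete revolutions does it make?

θ = ω₀t + ½αt² = 9.85×10.13 + ½×6.41×10.13² = 428.6676645 rad
Total revolutions = θ/(2π) = 428.6676645/(2π) = 68.22
Complete revolutions = ⌊68.22⌋ = 68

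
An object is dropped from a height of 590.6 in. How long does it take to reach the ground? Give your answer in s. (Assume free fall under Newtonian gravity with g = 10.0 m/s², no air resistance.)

h = 590.6 in × 0.0254 = 15.0012 m
t = √(2h/g) = √(2 × 15.0012 / 10.0) = 1.732 s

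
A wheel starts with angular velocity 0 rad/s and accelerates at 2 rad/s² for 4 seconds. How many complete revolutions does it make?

θ = ω₀t + ½αt² = 0×4 + ½×2×4² = 16.0 rad
Total revolutions = θ/(2π) = 16.0/(2π) = 2.55
Complete revolutions = ⌊2.55⌋ = 2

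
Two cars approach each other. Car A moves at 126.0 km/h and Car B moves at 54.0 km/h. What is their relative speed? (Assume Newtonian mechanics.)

v_rel = v_A + v_B = 126.0 + 54.0 = 180.0 km/h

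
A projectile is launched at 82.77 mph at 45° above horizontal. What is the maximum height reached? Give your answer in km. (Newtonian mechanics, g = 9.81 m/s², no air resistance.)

v₀ = 82.77 mph × 0.44704 = 37.0015 m/s
H = v₀² × sin²(θ) / (2g) = 37.0015² × sin(45°)² / (2 × 9.81) = 1369.11 × 0.5 / 19.62 = 34.8907 m
H = 34.8907 m / 1000.0 = 0.03489 km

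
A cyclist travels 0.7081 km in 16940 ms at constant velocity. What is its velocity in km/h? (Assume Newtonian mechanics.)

d = 0.7081 km × 1000.0 = 708.1 m
t = 16940 ms × 0.001 = 16.94 s
v = d / t = 708.1 / 16.94 = 41.8005 m/s
v = 41.8005 m/s / 0.2777777777777778 = 150.5 km/h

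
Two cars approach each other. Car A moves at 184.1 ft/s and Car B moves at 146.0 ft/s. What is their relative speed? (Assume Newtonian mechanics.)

v_rel = v_A + v_B = 184.1 + 146.0 = 330.1 ft/s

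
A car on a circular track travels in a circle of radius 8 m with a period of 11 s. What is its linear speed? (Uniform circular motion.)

v = 2πr/T = 2π×8/11 = 4.57 m/s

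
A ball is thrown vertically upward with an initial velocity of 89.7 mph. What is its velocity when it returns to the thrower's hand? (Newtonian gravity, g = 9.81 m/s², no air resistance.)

By conservation of energy (no air resistance), the ball returns to the throw height with the same speed as launch, but directed downward.
|v_ground| = v₀ = 89.7 mph
v_ground = 89.7 mph (downward)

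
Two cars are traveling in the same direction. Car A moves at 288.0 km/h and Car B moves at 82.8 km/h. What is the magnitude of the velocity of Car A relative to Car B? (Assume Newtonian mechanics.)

v_rel = |v_A - v_B| = |288.0 - 82.8| = 205.2 km/h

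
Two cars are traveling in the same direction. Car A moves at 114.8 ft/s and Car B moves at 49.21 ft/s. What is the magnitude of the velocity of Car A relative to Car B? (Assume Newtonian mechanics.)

v_rel = |v_A - v_B| = |114.8 - 49.21| = 65.59 ft/s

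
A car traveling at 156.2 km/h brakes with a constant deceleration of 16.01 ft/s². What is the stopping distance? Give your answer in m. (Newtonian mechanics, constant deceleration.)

v₀ = 156.2 km/h × 0.2777777777777778 = 43.3889 m/s
a = 16.01 ft/s² × 0.3048 = 4.87985 m/s²
d = v₀² / (2a) = 43.3889² / (2 × 4.87985) = 1882.6 / 9.7597 = 192.9 m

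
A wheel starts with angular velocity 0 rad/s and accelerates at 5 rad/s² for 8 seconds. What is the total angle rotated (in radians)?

θ = ω₀t + ½αt² = 0×8 + ½×5×8² = 160.0 rad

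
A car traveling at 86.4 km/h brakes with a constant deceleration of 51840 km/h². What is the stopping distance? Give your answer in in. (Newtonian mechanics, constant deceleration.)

v₀ = 86.4 km/h × 0.2777777777777778 = 24.0 m/s
a = 51840 km/h² × 7.716049382716049e-05 = 4.0 m/s²
d = v₀² / (2a) = 24.0² / (2 × 4.0) = 576.0 / 8.0 = 72.0 m
d = 72.0 m / 0.0254 = 2835 in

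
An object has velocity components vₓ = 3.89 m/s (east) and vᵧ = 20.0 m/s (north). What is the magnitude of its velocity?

|v| = √(vₓ² + vᵧ²) = √(3.89² + 20.0²) = √(415.1321) = 20.37 m/s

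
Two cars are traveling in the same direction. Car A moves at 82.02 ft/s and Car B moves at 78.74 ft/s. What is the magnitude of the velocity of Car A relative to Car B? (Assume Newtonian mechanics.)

v_rel = |v_A - v_B| = |82.02 - 78.74| = 3.28 ft/s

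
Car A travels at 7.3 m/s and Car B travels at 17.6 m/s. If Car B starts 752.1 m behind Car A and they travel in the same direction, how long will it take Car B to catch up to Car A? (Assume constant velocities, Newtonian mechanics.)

Relative speed: v_rel = 17.6 - 7.3 = 10.3 m/s
Time to catch: t = d₀/v_rel = 752.1/10.3 = 73.02 s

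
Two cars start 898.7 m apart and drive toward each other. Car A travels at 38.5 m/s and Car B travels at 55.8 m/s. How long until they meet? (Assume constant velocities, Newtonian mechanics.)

Combined speed: v_combined = 38.5 + 55.8 = 94.3 m/s
Time to meet: t = d/v_combined = 898.7/94.3 = 9.53 s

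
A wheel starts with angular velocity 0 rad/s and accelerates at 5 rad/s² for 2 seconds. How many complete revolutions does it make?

θ = ω₀t + ½αt² = 0×2 + ½×5×2² = 10.0 rad
Total revolutions = θ/(2π) = 10.0/(2π) = 1.59
Complete revolutions = ⌊1.59⌋ = 1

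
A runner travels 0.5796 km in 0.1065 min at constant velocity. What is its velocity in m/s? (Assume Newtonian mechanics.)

d = 0.5796 km × 1000.0 = 579.6 m
t = 0.1065 min × 60.0 = 6.39 s
v = d / t = 579.6 / 6.39 = 90.7 m/s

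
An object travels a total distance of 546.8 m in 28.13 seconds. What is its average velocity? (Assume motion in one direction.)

v_avg = Δd / Δt = 546.8 / 28.13 = 19.44 m/s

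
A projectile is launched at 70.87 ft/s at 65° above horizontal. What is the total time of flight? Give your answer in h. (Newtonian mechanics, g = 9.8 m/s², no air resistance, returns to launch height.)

v₀ = 70.87 ft/s × 0.3048 = 21.6012 m/s
T = 2 × v₀ × sin(θ) / g = 2 × 21.6012 × sin(65°) / 9.8 = 2 × 21.6012 × 0.906308 / 9.8 = 3.99538 s
T = 3.99538 s / 3600.0 = 0.00111 h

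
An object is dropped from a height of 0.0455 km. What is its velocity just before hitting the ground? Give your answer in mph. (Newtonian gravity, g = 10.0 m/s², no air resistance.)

h = 0.0455 km × 1000.0 = 45.5 m
v = √(2gh) = √(2 × 10.0 × 45.5) = 30.1662 m/s
v = 30.1662 m/s / 0.44704 = 67.48 mph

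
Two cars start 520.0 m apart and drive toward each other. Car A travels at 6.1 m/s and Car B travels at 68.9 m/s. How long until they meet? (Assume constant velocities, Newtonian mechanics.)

Combined speed: v_combined = 6.1 + 68.9 = 75.0 m/s
Time to meet: t = d/v_combined = 520.0/75.0 = 6.93 s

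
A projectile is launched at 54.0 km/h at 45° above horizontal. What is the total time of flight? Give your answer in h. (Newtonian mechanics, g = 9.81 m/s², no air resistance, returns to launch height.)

v₀ = 54.0 km/h × 0.2777777777777778 = 15.0 m/s
T = 2 × v₀ × sin(θ) / g = 2 × 15.0 × sin(45°) / 9.81 = 2 × 15.0 × 0.707107 / 9.81 = 2.16241 s
T = 2.16241 s / 3600.0 = 0.0006007 h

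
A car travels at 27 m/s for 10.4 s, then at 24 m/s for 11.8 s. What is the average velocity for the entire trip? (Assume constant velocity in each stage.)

d₁ = v₁t₁ = 27 × 10.4 = 280.8 m
d₂ = v₂t₂ = 24 × 11.8 = 283.2 m
d_total = 564.0 m, t_total = 22.2 s
v_avg = d_total/t_total = 564.0/22.2 = 25.41 m/s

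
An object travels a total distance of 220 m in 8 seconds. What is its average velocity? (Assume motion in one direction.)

v_avg = Δd / Δt = 220 / 8 = 27.5 m/s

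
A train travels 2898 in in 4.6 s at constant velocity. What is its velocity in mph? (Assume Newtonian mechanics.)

d = 2898 in × 0.0254 = 73.6092 m
v = d / t = 73.6092 / 4.6 = 16.002 m/s
v = 16.002 m/s / 0.44704 = 35.8 mph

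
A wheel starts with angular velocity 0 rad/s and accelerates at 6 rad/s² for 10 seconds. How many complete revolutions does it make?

θ = ω₀t + ½αt² = 0×10 + ½×6×10² = 300.0 rad
Total revolutions = θ/(2π) = 300.0/(2π) = 47.75
Complete revolutions = ⌊47.75⌋ = 47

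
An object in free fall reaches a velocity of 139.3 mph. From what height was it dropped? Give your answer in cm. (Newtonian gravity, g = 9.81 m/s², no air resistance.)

v = 139.3 mph × 0.44704 = 62.2727 m/s
h = v² / (2g) = 62.2727² / (2 × 9.81) = 197.65 m
h = 197.65 m / 0.01 = 19760 cm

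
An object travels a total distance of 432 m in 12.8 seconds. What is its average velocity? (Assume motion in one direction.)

v_avg = Δd / Δt = 432 / 12.8 = 33.75 m/s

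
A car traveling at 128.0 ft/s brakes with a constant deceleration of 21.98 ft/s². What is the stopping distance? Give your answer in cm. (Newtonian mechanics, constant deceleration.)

v₀ = 128.0 ft/s × 0.3048 = 39.0144 m/s
a = 21.98 ft/s² × 0.3048 = 6.6995 m/s²
d = v₀² / (2a) = 39.0144² / (2 × 6.6995) = 1522.12 / 13.399 = 113.6 m
d = 113.6 m / 0.01 = 11360 cm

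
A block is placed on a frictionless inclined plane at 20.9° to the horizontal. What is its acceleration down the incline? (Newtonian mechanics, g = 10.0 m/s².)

a = g sin(θ) = 10.0 × sin(20.9°) = 10.0 × 0.3567 = 3.57 m/s²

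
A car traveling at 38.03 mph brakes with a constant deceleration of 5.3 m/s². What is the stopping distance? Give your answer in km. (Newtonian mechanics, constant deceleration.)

v₀ = 38.03 mph × 0.44704 = 17.0009 m/s
d = v₀² / (2a) = 17.0009² / (2 × 5.3) = 289.031 / 10.6 = 27.2671 m
d = 27.2671 m / 1000.0 = 0.02727 km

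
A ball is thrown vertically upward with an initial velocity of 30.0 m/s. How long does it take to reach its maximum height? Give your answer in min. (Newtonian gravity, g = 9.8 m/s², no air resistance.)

t_up = v₀ / g = 30.0 / 9.8 = 3.06122 s
t_up = 3.06122 s / 60.0 = 0.05102 min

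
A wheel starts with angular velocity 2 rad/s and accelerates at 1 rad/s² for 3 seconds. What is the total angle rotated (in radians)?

θ = ω₀t + ½αt² = 2×3 + ½×1×3² = 10.5 rad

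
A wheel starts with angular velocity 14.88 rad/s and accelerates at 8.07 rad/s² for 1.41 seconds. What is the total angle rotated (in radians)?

θ = ω₀t + ½αt² = 14.88×1.41 + ½×8.07×1.41² = 29.0 rad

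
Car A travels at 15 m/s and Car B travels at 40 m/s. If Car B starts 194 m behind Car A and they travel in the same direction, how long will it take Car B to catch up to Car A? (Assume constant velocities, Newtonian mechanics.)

Relative speed: v_rel = 40 - 15 = 25 m/s
Time to catch: t = d₀/v_rel = 194/25 = 7.76 s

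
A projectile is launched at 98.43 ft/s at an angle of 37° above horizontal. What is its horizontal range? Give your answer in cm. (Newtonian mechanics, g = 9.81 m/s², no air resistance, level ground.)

v₀ = 98.43 ft/s × 0.3048 = 30.0015 m/s
R = v₀² × sin(2θ) / g = 30.0015² × sin(2 × 37°) / 9.81 = 900.09 × 0.961262 / 9.81 = 88.198 m
R = 88.198 m / 0.01 = 8820 cm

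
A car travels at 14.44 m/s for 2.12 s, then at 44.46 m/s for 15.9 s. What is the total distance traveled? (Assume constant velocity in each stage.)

d₁ = v₁t₁ = 14.44 × 2.12 = 30.6128 m
d₂ = v₂t₂ = 44.46 × 15.9 = 706.914 m
d_total = 30.6128 + 706.914 = 737.53 m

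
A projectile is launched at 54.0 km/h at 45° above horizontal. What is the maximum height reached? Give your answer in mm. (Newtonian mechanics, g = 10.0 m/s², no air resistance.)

v₀ = 54.0 km/h × 0.2777777777777778 = 15.0 m/s
H = v₀² × sin²(θ) / (2g) = 15.0² × sin(45°)² / (2 × 10.0) = 225.0 × 0.5 / 20.0 = 5.625 m
H = 5.625 m / 0.001 = 5625 mm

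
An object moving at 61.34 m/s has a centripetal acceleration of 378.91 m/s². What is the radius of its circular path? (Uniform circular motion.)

r = v²/a_c = 61.34²/378.91 = 9.93 m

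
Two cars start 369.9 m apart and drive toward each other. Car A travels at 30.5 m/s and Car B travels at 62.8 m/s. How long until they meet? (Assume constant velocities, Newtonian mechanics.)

Combined speed: v_combined = 30.5 + 62.8 = 93.3 m/s
Time to meet: t = d/v_combined = 369.9/93.3 = 3.96 s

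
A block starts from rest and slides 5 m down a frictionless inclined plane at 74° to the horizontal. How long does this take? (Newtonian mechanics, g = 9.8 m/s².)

a = g sin(θ) = 9.8 × sin(74°) = 9.4204 m/s²
t = √(2d/a) = √(2 × 5 / 9.4204) = 1.03 s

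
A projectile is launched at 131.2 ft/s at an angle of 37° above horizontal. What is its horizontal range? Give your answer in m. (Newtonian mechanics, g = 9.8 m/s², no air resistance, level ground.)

v₀ = 131.2 ft/s × 0.3048 = 39.9898 m/s
R = v₀² × sin(2θ) / g = 39.9898² × sin(2 × 37°) / 9.8 = 1599.18 × 0.961262 / 9.8 = 156.9 m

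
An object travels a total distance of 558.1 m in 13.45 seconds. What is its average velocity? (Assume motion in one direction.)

v_avg = Δd / Δt = 558.1 / 13.45 = 41.49 m/s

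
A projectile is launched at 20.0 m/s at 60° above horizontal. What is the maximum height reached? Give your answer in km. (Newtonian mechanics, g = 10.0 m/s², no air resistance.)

H = v₀² × sin²(θ) / (2g) = 20.0² × sin(60°)² / (2 × 10.0) = 400.0 × 0.75 / 20.0 = 15.0 m
H = 15.0 m / 1000.0 = 0.015 km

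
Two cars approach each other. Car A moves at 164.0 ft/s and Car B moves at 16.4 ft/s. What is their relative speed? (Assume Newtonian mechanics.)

v_rel = v_A + v_B = 164.0 + 16.4 = 180.4 ft/s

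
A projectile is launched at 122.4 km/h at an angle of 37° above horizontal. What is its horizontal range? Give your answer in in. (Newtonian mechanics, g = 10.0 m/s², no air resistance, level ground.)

v₀ = 122.4 km/h × 0.2777777777777778 = 34.0 m/s
R = v₀² × sin(2θ) / g = 34.0² × sin(2 × 37°) / 10.0 = 1156.0 × 0.961262 / 10.0 = 111.122 m
R = 111.122 m / 0.0254 = 4375 in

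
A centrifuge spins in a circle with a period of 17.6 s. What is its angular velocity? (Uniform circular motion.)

ω = 2π/T = 2π/17.6 = 0.357 rad/s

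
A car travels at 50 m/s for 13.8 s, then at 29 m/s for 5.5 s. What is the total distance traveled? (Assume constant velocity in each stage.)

d₁ = v₁t₁ = 50 × 13.8 = 690.0 m
d₂ = v₂t₂ = 29 × 5.5 = 159.5 m
d_total = 690.0 + 159.5 = 849.5 m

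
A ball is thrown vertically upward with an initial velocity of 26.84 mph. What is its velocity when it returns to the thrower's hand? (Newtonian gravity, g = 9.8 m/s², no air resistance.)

By conservation of energy (no air resistance), the ball returns to the throw height with the same speed as launch, but directed downward.
|v_ground| = v₀ = 26.84 mph
v_ground = 26.84 mph (downward)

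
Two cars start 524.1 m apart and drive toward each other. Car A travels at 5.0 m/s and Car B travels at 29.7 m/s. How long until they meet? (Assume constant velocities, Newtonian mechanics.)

Combined speed: v_combined = 5.0 + 29.7 = 34.7 m/s
Time to meet: t = d/v_combined = 524.1/34.7 = 15.1 s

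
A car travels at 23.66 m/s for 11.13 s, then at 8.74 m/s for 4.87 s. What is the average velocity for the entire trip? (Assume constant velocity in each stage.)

d₁ = v₁t₁ = 23.66 × 11.13 = 263.3358 m
d₂ = v₂t₂ = 8.74 × 4.87 = 42.5638 m
d_total = 305.8996 m, t_total = 16.0 s
v_avg = d_total/t_total = 305.8996/16.0 = 19.12 m/s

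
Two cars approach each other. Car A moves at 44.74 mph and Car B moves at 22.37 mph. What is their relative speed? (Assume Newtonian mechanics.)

v_rel = v_A + v_B = 44.74 + 22.37 = 67.11 mph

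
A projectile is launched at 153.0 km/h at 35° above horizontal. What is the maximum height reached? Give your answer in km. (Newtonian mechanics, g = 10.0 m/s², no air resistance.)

v₀ = 153.0 km/h × 0.2777777777777778 = 42.5 m/s
H = v₀² × sin²(θ) / (2g) = 42.5² × sin(35°)² / (2 × 10.0) = 1806.25 × 0.32899 / 20.0 = 29.7119 m
H = 29.7119 m / 1000.0 = 0.02971 km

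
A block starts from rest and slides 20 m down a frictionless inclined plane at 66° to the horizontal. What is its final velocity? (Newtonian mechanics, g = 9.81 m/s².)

a = g sin(θ) = 9.81 × sin(66°) = 8.9619 m/s²
v = √(2ad) = √(2 × 8.9619 × 20) = 18.93 m/s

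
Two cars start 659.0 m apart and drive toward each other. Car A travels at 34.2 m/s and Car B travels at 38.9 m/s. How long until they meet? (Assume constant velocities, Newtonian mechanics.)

Combined speed: v_combined = 34.2 + 38.9 = 73.1 m/s
Time to meet: t = d/v_combined = 659.0/73.1 = 9.02 s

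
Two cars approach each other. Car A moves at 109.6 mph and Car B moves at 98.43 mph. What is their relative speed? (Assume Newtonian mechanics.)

v_rel = v_A + v_B = 109.6 + 98.43 = 208.03 mph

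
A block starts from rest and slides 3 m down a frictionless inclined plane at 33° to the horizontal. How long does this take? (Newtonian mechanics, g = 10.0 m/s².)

a = g sin(θ) = 10.0 × sin(33°) = 5.4464 m/s²
t = √(2d/a) = √(2 × 3 / 5.4464) = 1.05 s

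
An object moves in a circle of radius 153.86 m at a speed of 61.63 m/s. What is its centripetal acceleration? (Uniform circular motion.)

a_c = v²/r = 61.63²/153.86 = 3798.2569/153.86 = 24.69 m/s²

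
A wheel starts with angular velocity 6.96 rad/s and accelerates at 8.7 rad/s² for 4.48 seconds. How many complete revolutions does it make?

θ = ω₀t + ½αt² = 6.96×4.48 + ½×8.7×4.48² = 118.48704 rad
Total revolutions = θ/(2π) = 118.48704/(2π) = 18.86
Complete revolutions = ⌊18.86⌋ = 18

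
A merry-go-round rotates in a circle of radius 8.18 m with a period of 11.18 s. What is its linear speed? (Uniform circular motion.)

v = 2πr/T = 2π×8.18/11.18 = 4.6 m/s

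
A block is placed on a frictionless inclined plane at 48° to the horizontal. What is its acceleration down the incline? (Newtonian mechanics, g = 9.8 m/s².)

a = g sin(θ) = 9.8 × sin(48°) = 9.8 × 0.7431 = 7.28 m/s²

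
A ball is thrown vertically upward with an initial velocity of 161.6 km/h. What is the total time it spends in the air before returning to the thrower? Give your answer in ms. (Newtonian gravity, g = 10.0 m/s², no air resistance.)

v₀ = 161.6 km/h × 0.2777777777777778 = 44.8889 m/s
t_total = 2 × v₀ / g = 2 × 44.8889 / 10.0 = 8.97778 s
t_total = 8.97778 s / 0.001 = 8978 ms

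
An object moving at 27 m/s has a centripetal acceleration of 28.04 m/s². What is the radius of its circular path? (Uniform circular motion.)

r = v²/a_c = 27²/28.04 = 26.0 m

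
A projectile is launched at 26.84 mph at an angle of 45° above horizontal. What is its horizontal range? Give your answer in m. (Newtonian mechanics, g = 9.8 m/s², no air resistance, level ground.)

v₀ = 26.84 mph × 0.44704 = 11.9986 m/s
R = v₀² × sin(2θ) / g = 11.9986² × sin(2 × 45°) / 9.8 = 143.966 × 1.0 / 9.8 = 14.69 m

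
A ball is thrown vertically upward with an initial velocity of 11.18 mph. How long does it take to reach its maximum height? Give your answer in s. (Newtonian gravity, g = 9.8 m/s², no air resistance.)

v₀ = 11.18 mph × 0.44704 = 4.99791 m/s
t_up = v₀ / g = 4.99791 / 9.8 = 0.51 s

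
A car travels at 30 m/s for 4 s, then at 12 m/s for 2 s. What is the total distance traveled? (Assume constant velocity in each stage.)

d₁ = v₁t₁ = 30 × 4 = 120 m
d₂ = v₂t₂ = 12 × 2 = 24 m
d_total = 120 + 24 = 144 m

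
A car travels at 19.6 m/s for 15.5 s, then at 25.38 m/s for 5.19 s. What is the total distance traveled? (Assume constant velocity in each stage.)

d₁ = v₁t₁ = 19.6 × 15.5 = 303.8 m
d₂ = v₂t₂ = 25.38 × 5.19 = 131.7222 m
d_total = 303.8 + 131.7222 = 435.52 m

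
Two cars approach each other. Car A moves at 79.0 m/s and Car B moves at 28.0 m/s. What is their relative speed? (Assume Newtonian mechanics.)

v_rel = v_A + v_B = 79.0 + 28.0 = 107.0 m/s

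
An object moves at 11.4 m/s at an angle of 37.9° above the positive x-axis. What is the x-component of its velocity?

vₓ = v cos(θ) = 11.4 × cos(37.9°) = 9.0 m/s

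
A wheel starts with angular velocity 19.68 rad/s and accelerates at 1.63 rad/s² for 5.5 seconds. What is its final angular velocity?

ω = ω₀ + αt = 19.68 + 1.63 × 5.5 = 28.64 rad/s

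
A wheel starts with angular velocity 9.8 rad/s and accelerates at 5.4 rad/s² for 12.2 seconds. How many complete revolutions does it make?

θ = ω₀t + ½αt² = 9.8×12.2 + ½×5.4×12.2² = 521.428 rad
Total revolutions = θ/(2π) = 521.428/(2π) = 82.99
Complete revolutions = ⌊82.99⌋ = 82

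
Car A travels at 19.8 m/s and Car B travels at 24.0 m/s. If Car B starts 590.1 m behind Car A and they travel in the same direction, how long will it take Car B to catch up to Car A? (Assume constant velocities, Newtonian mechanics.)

Relative speed: v_rel = 24.0 - 19.8 = 4.2 m/s
Time to catch: t = d₀/v_rel = 590.1/4.2 = 140.5 s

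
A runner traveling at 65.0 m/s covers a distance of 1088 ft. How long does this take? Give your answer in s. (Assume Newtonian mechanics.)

d = 1088 ft × 0.3048 = 331.622 m
t = d / v = 331.622 / 65.0 = 5.102 s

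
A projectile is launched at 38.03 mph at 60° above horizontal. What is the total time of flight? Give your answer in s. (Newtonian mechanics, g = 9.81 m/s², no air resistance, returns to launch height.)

v₀ = 38.03 mph × 0.44704 = 17.0009 m/s
T = 2 × v₀ × sin(θ) / g = 2 × 17.0009 × sin(60°) / 9.81 = 2 × 17.0009 × 0.866025 / 9.81 = 3.002 s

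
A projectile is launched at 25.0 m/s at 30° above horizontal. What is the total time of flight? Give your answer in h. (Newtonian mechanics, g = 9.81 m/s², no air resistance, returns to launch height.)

T = 2 × v₀ × sin(θ) / g = 2 × 25.0 × sin(30°) / 9.81 = 2 × 25.0 × 0.5 / 9.81 = 2.54842 s
T = 2.54842 s / 3600.0 = 0.0007079 h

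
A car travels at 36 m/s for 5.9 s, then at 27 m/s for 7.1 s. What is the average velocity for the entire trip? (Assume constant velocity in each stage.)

d₁ = v₁t₁ = 36 × 5.9 = 212.4 m
d₂ = v₂t₂ = 27 × 7.1 = 191.7 m
d_total = 404.1 m, t_total = 13.0 s
v_avg = d_total/t_total = 404.1/13.0 = 31.08 m/s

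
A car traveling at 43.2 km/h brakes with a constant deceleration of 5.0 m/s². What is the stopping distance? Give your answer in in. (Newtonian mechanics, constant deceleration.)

v₀ = 43.2 km/h × 0.2777777777777778 = 12.0 m/s
d = v₀² / (2a) = 12.0² / (2 × 5.0) = 144.0 / 10.0 = 14.4 m
d = 14.4 m / 0.0254 = 566.9 in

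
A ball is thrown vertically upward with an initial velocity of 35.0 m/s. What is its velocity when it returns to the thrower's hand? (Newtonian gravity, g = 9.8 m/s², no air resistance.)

By conservation of energy (no air resistance), the ball returns to the throw height with the same speed as launch, but directed downward.
|v_ground| = v₀ = 35.0 m/s
v_ground = 35.0 m/s (downward)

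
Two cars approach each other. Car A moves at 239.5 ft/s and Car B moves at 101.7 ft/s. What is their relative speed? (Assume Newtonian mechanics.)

v_rel = v_A + v_B = 239.5 + 101.7 = 341.2 ft/s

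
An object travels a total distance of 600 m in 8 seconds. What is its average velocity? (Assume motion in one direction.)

v_avg = Δd / Δt = 600 / 8 = 75.0 m/s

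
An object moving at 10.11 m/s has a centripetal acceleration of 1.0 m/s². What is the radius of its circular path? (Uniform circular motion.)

r = v²/a_c = 10.11²/1.0 = 102.21 m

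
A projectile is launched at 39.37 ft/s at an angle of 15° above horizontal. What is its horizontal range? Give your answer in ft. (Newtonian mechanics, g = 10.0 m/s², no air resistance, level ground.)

v₀ = 39.37 ft/s × 0.3048 = 12.0 m/s
R = v₀² × sin(2θ) / g = 12.0² × sin(2 × 15°) / 10.0 = 144.0 × 0.5 / 10.0 = 7.2 m
R = 7.2 m / 0.3048 = 23.62 ft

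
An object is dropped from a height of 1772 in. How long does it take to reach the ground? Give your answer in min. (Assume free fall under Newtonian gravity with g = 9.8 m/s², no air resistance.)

h = 1772 in × 0.0254 = 45.0088 m
t = √(2h/g) = √(2 × 45.0088 / 9.8) = 3.03075 s
t = 3.03075 s / 60.0 = 0.05051 min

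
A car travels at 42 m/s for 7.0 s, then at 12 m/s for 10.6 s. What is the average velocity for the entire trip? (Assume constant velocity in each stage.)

d₁ = v₁t₁ = 42 × 7.0 = 294.0 m
d₂ = v₂t₂ = 12 × 10.6 = 127.2 m
d_total = 421.2 m, t_total = 17.6 s
v_avg = d_total/t_total = 421.2/17.6 = 23.93 m/s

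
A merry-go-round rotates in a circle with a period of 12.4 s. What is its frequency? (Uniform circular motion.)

f = 1/T = 1/12.4 = 0.0806 Hz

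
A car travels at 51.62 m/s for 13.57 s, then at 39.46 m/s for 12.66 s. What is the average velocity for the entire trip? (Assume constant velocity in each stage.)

d₁ = v₁t₁ = 51.62 × 13.57 = 700.4834 m
d₂ = v₂t₂ = 39.46 × 12.66 = 499.5636 m
d_total = 1200.047 m, t_total = 26.23 s
v_avg = d_total/t_total = 1200.047/26.23 = 45.75 m/s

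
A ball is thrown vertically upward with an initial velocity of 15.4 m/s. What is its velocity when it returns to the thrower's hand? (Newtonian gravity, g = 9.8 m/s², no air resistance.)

By conservation of energy (no air resistance), the ball returns to the throw height with the same speed as launch, but directed downward.
|v_ground| = v₀ = 15.4 m/s
v_ground = 15.4 m/s (downward)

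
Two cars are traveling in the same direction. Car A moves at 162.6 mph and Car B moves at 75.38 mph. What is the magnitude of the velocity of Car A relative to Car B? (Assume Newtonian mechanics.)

v_rel = |v_A - v_B| = |162.6 - 75.38| = 87.22 mph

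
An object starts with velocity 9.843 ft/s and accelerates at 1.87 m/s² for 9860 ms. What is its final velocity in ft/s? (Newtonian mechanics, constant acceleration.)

v₀ = 9.843 ft/s × 0.3048 = 3.00015 m/s
t = 9860 ms × 0.001 = 9.86 s
v = v₀ + a × t = 3.00015 + 1.87 × 9.86 = 21.4383 m/s
v = 21.4383 m/s / 0.3048 = 70.34 ft/s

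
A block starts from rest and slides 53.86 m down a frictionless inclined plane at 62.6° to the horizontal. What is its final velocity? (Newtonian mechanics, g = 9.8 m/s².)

a = g sin(θ) = 9.8 × sin(62.6°) = 8.7006 m/s²
v = √(2ad) = √(2 × 8.7006 × 53.86) = 30.61 m/s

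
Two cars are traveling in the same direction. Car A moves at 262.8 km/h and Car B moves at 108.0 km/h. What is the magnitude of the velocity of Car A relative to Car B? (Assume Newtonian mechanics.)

v_rel = |v_A - v_B| = |262.8 - 108.0| = 154.8 km/h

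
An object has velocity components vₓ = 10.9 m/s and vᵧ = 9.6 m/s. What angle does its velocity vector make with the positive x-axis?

θ = arctan(vᵧ/vₓ) = arctan(9.6/10.9) = 41.37°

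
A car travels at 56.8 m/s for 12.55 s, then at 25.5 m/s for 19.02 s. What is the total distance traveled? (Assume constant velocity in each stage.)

d₁ = v₁t₁ = 56.8 × 12.55 = 712.84 m
d₂ = v₂t₂ = 25.5 × 19.02 = 485.01 m
d_total = 712.84 + 485.01 = 1197.85 m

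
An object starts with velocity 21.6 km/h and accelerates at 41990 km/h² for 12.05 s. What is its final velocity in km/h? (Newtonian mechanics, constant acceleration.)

v₀ = 21.6 km/h × 0.2777777777777778 = 6.0 m/s
a = 41990 km/h² × 7.716049382716049e-05 = 3.23997 m/s²
v = v₀ + a × t = 6.0 + 3.23997 × 12.05 = 45.0416 m/s
v = 45.0416 m/s / 0.2777777777777778 = 162.1 km/h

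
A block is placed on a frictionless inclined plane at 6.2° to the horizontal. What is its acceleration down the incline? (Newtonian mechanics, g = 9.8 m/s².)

a = g sin(θ) = 9.8 × sin(6.2°) = 9.8 × 0.108 = 1.06 m/s²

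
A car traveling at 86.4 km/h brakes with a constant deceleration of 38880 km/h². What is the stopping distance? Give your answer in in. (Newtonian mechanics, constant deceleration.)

v₀ = 86.4 km/h × 0.2777777777777778 = 24.0 m/s
a = 38880 km/h² × 7.716049382716049e-05 = 3.0 m/s²
d = v₀² / (2a) = 24.0² / (2 × 3.0) = 576.0 / 6.0 = 96.0 m
d = 96.0 m / 0.0254 = 3780 in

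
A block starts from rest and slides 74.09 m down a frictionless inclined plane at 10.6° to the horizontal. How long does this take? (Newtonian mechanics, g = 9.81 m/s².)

a = g sin(θ) = 9.81 × sin(10.6°) = 1.8046 m/s²
t = √(2d/a) = √(2 × 74.09 / 1.8046) = 9.06 s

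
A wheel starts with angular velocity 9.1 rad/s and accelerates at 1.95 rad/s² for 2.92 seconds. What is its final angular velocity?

ω = ω₀ + αt = 9.1 + 1.95 × 2.92 = 14.79 rad/s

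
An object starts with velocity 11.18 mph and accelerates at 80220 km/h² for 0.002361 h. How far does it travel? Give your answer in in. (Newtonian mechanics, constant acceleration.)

v₀ = 11.18 mph × 0.44704 = 4.99791 m/s
a = 80220 km/h² × 7.716049382716049e-05 = 6.18981 m/s²
t = 0.002361 h × 3600.0 = 8.4996 s
d = v₀ × t + ½ × a × t² = 4.99791 × 8.4996 + 0.5 × 6.18981 × 8.4996² = 266.066 m
d = 266.066 m / 0.0254 = 10480 in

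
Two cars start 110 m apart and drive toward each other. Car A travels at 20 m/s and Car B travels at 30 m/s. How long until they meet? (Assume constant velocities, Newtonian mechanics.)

Combined speed: v_combined = 20 + 30 = 50 m/s
Time to meet: t = d/v_combined = 110/50 = 2.2 s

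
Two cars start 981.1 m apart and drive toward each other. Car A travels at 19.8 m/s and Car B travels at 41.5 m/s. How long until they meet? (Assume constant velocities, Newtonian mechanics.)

Combined speed: v_combined = 19.8 + 41.5 = 61.3 m/s
Time to meet: t = d/v_combined = 981.1/61.3 = 16.0 s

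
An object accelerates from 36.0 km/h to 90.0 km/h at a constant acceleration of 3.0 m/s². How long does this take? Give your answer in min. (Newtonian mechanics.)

v₀ = 36.0 km/h × 0.2777777777777778 = 10.0 m/s
v = 90.0 km/h × 0.2777777777777778 = 25.0 m/s
t = (v - v₀) / a = (25.0 - 10.0) / 3.0 = 5.0 s
t = 5.0 s / 60.0 = 0.08333 min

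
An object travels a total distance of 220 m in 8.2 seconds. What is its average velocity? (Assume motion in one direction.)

v_avg = Δd / Δt = 220 / 8.2 = 26.83 m/s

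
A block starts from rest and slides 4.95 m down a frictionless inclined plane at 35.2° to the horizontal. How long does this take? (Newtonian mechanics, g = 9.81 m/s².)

a = g sin(θ) = 9.81 × sin(35.2°) = 5.6548 m/s²
t = √(2d/a) = √(2 × 4.95 / 5.6548) = 1.32 s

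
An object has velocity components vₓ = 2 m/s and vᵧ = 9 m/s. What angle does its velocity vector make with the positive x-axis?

θ = arctan(vᵧ/vₓ) = arctan(9/2) = 77.47°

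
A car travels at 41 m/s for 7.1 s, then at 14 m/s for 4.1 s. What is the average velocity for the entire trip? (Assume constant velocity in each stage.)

d₁ = v₁t₁ = 41 × 7.1 = 291.1 m
d₂ = v₂t₂ = 14 × 4.1 = 57.4 m
d_total = 348.5 m, t_total = 11.2 s
v_avg = d_total/t_total = 348.5/11.2 = 31.12 m/s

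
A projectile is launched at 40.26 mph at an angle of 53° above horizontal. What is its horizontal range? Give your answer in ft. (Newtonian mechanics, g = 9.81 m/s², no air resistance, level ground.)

v₀ = 40.26 mph × 0.44704 = 17.9978 m/s
R = v₀² × sin(2θ) / g = 17.9978² × sin(2 × 53°) / 9.81 = 323.921 × 0.961262 / 9.81 = 31.7404 m
R = 31.7404 m / 0.3048 = 104.1 ft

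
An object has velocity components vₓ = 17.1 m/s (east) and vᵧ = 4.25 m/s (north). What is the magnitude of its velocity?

|v| = √(vₓ² + vᵧ²) = √(17.1² + 4.25²) = √(310.4725) = 17.62 m/s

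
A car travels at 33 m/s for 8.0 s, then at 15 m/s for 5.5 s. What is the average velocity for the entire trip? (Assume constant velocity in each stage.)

d₁ = v₁t₁ = 33 × 8.0 = 264.0 m
d₂ = v₂t₂ = 15 × 5.5 = 82.5 m
d_total = 346.5 m, t_total = 13.5 s
v_avg = d_total/t_total = 346.5/13.5 = 25.67 m/s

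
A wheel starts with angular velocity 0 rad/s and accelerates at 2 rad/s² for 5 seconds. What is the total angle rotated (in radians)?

θ = ω₀t + ½αt² = 0×5 + ½×2×5² = 25.0 rad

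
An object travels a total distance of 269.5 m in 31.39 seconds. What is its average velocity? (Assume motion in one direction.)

v_avg = Δd / Δt = 269.5 / 31.39 = 8.59 m/s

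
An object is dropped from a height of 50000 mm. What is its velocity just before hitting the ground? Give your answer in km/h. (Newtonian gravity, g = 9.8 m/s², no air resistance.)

h = 50000 mm × 0.001 = 50.0 m
v = √(2gh) = √(2 × 9.8 × 50.0) = 31.305 m/s
v = 31.305 m/s / 0.2777777777777778 = 112.7 km/h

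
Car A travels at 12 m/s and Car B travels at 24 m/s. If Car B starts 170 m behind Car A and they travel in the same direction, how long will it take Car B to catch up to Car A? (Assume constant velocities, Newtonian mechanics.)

Relative speed: v_rel = 24 - 12 = 12 m/s
Time to catch: t = d₀/v_rel = 170/12 = 14.17 s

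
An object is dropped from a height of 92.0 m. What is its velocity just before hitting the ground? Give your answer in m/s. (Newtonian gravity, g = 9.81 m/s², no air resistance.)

v = √(2gh) = √(2 × 9.81 × 92.0) = 42.49 m/s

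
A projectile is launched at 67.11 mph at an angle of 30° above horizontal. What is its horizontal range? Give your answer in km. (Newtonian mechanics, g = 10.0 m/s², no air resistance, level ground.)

v₀ = 67.11 mph × 0.44704 = 30.0009 m/s
R = v₀² × sin(2θ) / g = 30.0009² × sin(2 × 30°) / 10.0 = 900.054 × 0.866025 / 10.0 = 77.9469 m
R = 77.9469 m / 1000.0 = 0.07795 km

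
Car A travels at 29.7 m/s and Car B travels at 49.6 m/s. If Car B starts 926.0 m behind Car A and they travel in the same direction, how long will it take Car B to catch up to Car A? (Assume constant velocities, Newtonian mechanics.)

Relative speed: v_rel = 49.6 - 29.7 = 19.9 m/s
Time to catch: t = d₀/v_rel = 926.0/19.9 = 46.53 s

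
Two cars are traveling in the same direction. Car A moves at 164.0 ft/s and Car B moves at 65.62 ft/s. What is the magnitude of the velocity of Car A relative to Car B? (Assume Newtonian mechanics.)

v_rel = |v_A - v_B| = |164.0 - 65.62| = 98.38 ft/s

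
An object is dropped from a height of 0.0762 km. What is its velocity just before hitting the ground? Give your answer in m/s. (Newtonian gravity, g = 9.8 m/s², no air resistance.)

h = 0.0762 km × 1000.0 = 76.2 m
v = √(2gh) = √(2 × 9.8 × 76.2) = 38.65 m/s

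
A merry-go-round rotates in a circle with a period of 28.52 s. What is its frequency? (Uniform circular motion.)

f = 1/T = 1/28.52 = 0.0351 Hz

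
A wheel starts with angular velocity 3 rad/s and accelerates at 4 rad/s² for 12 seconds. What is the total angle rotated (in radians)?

θ = ω₀t + ½αt² = 3×12 + ½×4×12² = 324.0 rad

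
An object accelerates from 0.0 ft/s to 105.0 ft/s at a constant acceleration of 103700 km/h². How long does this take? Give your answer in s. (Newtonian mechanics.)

v₀ = 0.0 ft/s × 0.3048 = 0.0 m/s
v = 105.0 ft/s × 0.3048 = 32.004 m/s
a = 103700 km/h² × 7.716049382716049e-05 = 8.00154 m/s²
t = (v - v₀) / a = (32.004 - 0.0) / 8.00154 = 4.0 s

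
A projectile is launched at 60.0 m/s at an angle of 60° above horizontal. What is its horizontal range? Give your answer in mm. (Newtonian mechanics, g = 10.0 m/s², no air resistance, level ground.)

R = v₀² × sin(2θ) / g = 60.0² × sin(2 × 60°) / 10.0 = 3600.0 × 0.866025 / 10.0 = 311.769 m
R = 311.769 m / 0.001 = 311800 mm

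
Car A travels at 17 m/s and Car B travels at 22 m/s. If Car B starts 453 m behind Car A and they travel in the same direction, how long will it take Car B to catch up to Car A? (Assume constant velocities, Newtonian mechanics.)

Relative speed: v_rel = 22 - 17 = 5 m/s
Time to catch: t = d₀/v_rel = 453/5 = 90.6 s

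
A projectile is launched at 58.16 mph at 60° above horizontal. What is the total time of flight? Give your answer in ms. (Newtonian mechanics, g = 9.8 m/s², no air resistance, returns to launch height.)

v₀ = 58.16 mph × 0.44704 = 25.9998 m/s
T = 2 × v₀ × sin(θ) / g = 2 × 25.9998 × sin(60°) / 9.8 = 2 × 25.9998 × 0.866025 / 9.8 = 4.5952 s
T = 4.5952 s / 0.001 = 4595 ms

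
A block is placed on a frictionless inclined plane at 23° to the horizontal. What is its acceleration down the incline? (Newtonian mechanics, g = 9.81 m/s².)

a = g sin(θ) = 9.81 × sin(23°) = 9.81 × 0.3907 = 3.83 m/s²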